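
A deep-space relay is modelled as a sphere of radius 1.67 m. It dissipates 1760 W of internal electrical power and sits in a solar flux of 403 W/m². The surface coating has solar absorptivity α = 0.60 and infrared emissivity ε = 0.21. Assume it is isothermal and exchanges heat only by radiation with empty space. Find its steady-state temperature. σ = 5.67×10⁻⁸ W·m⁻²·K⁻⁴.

T ≈ 310 K

At steady state, absorbed solar power + internal power = radiated power.
Absorbed: α·S·A_cross = 0.60·403·8.762 = 2119 W (cross-section πr²).
Total input = 2119 + 1760 = 3879 W.
Radiated: εσ·A_surf·T⁴ with A_surf = 4πr² = 35.05 m².
T⁴ = 3879/(0.21·5.67×10⁻⁸·35.05) = 9.294×10⁹ K⁴.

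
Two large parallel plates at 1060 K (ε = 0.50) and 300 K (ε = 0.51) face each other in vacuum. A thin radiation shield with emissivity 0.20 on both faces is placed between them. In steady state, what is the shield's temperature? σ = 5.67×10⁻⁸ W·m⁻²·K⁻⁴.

In steady state the net flux on the hot side equals that on the cold side.
σ(T₁⁴−T_s⁴)/D₁ = σ(T_s⁴−T₂⁴)/D₂, with D₁ = 1/ε₁+1/ε_s−1 = 6.000, D₂ = 1/ε_s+1/ε₂−1 = 5.961.
Solve for T_s⁴: T_s⁴ = (D₂·T₁⁴ + D₁·T₂⁴)/(D₁+D₂) = 6.332×10¹¹ K⁴.

T_s ≈ 892 K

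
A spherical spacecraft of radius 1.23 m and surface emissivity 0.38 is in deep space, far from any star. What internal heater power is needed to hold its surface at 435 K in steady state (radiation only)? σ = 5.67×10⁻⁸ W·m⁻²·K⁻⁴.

P ≈ 14700 W

P = εσ·4πr²·T⁴.
4πr² = 19.01 m²; T⁴ = 3.581×10¹⁰ K⁴.
P = 0.38·5.67×10⁻⁸·19.01·3.581×10¹⁰.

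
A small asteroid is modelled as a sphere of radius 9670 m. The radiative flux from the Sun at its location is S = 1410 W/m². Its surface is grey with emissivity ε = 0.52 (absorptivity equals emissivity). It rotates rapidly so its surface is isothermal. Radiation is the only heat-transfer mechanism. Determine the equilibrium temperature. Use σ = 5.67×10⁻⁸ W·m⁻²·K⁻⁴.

T ≈ 281 K

At equilibrium, absorbed power = emitted power.
Absorbing cross-section = πr² = 2.938×10⁸ m²; emitting surface = 4πr² = 1.175×10⁹ m² (ratio 4).
εS·A_cross = εσ·A_surf·T⁴  ⇒  T⁴ = S/(4σ)   (ε cancels).
T⁴ = 1410/(4·5.67×10⁻⁸) = 6.217×10⁹ K⁴.
T = (6.217×10⁹)^(1/4).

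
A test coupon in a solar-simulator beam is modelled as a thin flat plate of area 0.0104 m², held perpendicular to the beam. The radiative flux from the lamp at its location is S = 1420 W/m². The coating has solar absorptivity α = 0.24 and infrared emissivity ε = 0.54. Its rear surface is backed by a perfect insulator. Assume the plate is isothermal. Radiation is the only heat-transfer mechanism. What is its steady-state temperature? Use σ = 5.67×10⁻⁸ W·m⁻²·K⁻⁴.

At equilibrium, absorbed power = emitted power.
Absorbing cross-section = A = 0.01040 m²; emitting surface = A = 0.01040 m² (ratio 1).
αS·A_cross = εσ·A_surf·T⁴  ⇒  T⁴ = αS/(ε·1σ).
T⁴ = 0.240·1420/(0.54·1·5.67×10⁻⁸) = 1.113×10¹⁰ K⁴.
T = (1.113×10¹⁰)^(1/4).

T ≈ 325 K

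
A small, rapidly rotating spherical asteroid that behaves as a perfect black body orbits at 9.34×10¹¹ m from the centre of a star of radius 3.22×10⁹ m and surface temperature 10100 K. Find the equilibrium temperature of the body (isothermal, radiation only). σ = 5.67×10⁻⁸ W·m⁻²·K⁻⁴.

T ≈ 419 K

The star's surface emits σT_*⁴; at distance d the flux is S = σT_*⁴(R_*/d)².
S = 5.67×10⁻⁸·(10100)⁴·(3.22×10⁹/9.34×10¹¹)² = 7013 W/m².
For an isothermal sphere T⁴ = (1−a)S/(4σ) = 3.092×10¹⁰ K⁴.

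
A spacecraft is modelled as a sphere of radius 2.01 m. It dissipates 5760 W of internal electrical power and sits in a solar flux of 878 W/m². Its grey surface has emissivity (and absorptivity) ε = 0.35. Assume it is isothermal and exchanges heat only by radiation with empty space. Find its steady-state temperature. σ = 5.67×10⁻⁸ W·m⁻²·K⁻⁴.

At steady state, absorbed solar power + internal power = radiated power.
Absorbed: α·S·A_cross = 0.35·878·12.69 = 3900 W (cross-section πr²).
Total input = 3900 + 5760 = 9660 W.
Radiated: εσ·A_surf·T⁴ with A_surf = 4πr² = 50.77 m².
T⁴ = 9660/(0.35·5.67×10⁻⁸·50.77) = 9.588×10⁹ K⁴.

T ≈ 313 K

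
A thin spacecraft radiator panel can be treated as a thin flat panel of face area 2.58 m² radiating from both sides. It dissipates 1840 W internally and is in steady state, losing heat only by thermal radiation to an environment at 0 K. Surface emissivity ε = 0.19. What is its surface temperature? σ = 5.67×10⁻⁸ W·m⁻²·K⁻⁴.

T ≈ 427 K

Steady state: internal power = radiated power, P = εσA T⁴.
Radiating area A = 2·2.58 = 5.160 m².
T⁴ = P/(εσA) = 1840/(0.19·5.67×10⁻⁸·5.160) = 3.310×10¹⁰ K⁴.
T = (3.310×10¹⁰)^(1/4).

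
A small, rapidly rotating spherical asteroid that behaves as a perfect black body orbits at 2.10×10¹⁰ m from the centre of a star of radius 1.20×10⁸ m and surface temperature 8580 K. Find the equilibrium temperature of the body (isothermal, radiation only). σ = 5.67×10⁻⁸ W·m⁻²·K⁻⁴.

T ≈ 459 K

The star's surface emits σT_*⁴; at distance d the flux is S = σT_*⁴(R_*/d)².
S = 5.67×10⁻⁸·(8580)⁴·(1.20×10⁸/2.10×10¹⁰)² = 10030 W/m².
For an isothermal sphere T⁴ = (1−a)S/(4σ) = 4.424×10¹⁰ K⁴.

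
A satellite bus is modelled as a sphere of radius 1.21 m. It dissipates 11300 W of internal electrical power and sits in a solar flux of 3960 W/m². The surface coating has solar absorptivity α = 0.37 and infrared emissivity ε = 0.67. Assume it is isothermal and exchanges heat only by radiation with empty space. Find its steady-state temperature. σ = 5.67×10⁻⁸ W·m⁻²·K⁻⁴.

At steady state, absorbed solar power + internal power = radiated power.
Absorbed: α·S·A_cross = 0.37·3960·4.600 = 6739 W (cross-section πr²).
Total input = 6739 + 11300 = 18040 W.
Radiated: εσ·A_surf·T⁴ with A_surf = 4πr² = 18.40 m².
T⁴ = 18040/(0.67·5.67×10⁻⁸·18.40) = 2.581×10¹⁰ K⁴.

T ≈ 401 K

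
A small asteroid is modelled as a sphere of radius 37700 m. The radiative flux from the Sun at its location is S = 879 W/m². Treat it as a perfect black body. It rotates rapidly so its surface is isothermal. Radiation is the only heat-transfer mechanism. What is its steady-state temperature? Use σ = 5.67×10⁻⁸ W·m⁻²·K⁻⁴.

At equilibrium, absorbed power = emitted power.
Absorbing cross-section = πr² = 4.465×10⁹ m²; emitting surface = 4πr² = 1.786×10¹⁰ m² (ratio 4).
S·A_cross = εσ·A_surf·T⁴  ⇒  T⁴ = S/(4σ).
T⁴ = 1.00·879/(4·5.67×10⁻⁸) = 3.876×10⁹ K⁴.
T = (3.876×10⁹)^(1/4).

T ≈ 250 K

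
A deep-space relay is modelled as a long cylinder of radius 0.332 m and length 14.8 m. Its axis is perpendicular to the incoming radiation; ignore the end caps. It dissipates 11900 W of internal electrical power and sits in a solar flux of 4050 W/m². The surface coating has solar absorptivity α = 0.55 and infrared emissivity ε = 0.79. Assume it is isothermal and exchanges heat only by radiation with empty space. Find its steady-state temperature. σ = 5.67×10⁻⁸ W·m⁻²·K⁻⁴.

At steady state, absorbed solar power + internal power = radiated power.
Absorbed: α·S·A_cross = 0.55·4050·9.827 = 21890 W (cross-section 2rL).
Total input = 21890 + 11900 = 33790 W.
Radiated: εσ·A_surf·T⁴ with A_surf = 2πrL = 30.87 m².
T⁴ = 33790/(0.79·5.67×10⁻⁸·30.87) = 2.443×10¹⁰ K⁴.

T ≈ 395 K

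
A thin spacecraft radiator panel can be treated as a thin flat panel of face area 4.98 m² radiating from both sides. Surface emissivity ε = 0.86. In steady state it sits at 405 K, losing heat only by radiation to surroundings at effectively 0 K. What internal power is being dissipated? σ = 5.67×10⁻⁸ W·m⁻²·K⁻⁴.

P ≈ 13100 W

Steady state: P = εσA T⁴.
A = 2·4.98 = 9.960 m²; T⁴ = (405)⁴ = 2.690×10¹⁰ K⁴.
P = 0.86 × 5.67×10⁻⁸ × 9.960 × 2.690×10¹⁰.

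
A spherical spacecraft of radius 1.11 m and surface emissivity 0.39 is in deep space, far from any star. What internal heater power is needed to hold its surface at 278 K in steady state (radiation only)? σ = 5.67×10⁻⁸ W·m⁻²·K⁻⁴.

P ≈ 2040 W

P = εσ·4πr²·T⁴.
4πr² = 15.48 m²; T⁴ = 5.973×10⁹ K⁴.
P = 0.39·5.67×10⁻⁸·15.48·5.973×10⁹.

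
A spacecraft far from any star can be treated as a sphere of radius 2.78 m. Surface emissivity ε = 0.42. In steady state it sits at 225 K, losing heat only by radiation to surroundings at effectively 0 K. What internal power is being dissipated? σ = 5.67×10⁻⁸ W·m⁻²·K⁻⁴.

P ≈ 5930 W

Steady state: P = εσA T⁴.
A = 4πr² = 97.12 m²; T⁴ = (225)⁴ = 2.563×10⁹ K⁴.
P = 0.42 × 5.67×10⁻⁸ × 97.12 × 2.563×10⁹.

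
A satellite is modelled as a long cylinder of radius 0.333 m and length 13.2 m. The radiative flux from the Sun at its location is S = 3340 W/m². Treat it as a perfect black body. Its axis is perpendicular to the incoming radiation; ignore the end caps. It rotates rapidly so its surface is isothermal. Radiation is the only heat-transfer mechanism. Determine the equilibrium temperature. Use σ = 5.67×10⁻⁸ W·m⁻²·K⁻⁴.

T ≈ 370 K

At equilibrium, absorbed power = emitted power.
Absorbing cross-section = 2rL = 8.791 m²; emitting surface = 2πrL = 27.62 m² (ratio π).
S·A_cross = εσ·A_surf·T⁴  ⇒  T⁴ = S/(πσ).
T⁴ = 1.00·3340/(π·5.67×10⁻⁸) = 1.875×10¹⁰ K⁴.
T = (1.875×10¹⁰)^(1/4).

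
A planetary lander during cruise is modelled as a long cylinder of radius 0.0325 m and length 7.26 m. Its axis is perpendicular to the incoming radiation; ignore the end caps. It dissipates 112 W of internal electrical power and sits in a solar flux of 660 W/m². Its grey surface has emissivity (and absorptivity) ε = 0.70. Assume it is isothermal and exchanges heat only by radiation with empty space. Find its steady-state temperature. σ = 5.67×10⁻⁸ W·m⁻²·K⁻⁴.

At steady state, absorbed solar power + internal power = radiated power.
Absorbed: α·S·A_cross = 0.70·660·0.4719 = 218.0 W (cross-section 2rL).
Total input = 218.0 + 112 = 330.0 W.
Radiated: εσ·A_surf·T⁴ with A_surf = 2πrL = 1.483 m².
T⁴ = 330.0/(0.70·5.67×10⁻⁸·1.483) = 5.609×10⁹ K⁴.

T ≈ 274 K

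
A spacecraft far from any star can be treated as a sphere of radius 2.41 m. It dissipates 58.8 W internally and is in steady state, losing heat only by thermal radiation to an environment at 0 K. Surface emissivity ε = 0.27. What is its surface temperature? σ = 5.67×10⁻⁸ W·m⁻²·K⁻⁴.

T ≈ 85.2 K

Steady state: internal power = radiated power, P = εσA T⁴.
Radiating area A = 4πr² = 72.99 m².
T⁴ = P/(εσA) = 58.8/(0.27·5.67×10⁻⁸·72.99) = 5.262×10⁷ K⁴.
T = (5.262×10⁷)^(1/4).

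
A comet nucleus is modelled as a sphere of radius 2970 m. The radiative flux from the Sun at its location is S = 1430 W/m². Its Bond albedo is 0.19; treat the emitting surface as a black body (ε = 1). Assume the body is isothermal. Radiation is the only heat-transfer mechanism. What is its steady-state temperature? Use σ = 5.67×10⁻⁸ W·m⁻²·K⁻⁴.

At equilibrium, absorbed power = emitted power.
Absorbing cross-section = πr² = 2.771×10⁷ m²; emitting surface = 4πr² = 1.108×10⁸ m² (ratio 4).
(1−a)S·A_cross = εσ·A_surf·T⁴  ⇒  T⁴ = (1−a)S/(4σ).
T⁴ = 0.810·1430/(4·5.67×10⁻⁸) = 5.107×10⁹ K⁴.
T = (5.107×10⁹)^(1/4).

T ≈ 267 K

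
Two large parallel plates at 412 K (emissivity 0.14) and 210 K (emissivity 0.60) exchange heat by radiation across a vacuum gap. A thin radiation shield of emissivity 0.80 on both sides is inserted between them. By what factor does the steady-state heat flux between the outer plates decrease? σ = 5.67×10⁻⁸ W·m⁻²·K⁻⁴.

factor ≈ 1.19

Without shield: q₀ = σΔ(T⁴)/(1/ε₁+1/ε₂−1) with denominator 7.810.
With shield the two gaps are in series; the resistances add: (1/ε₁+1/ε_s−1)+(1/ε_s+1/ε₂−1) = 7.393+1.917 = 9.310.
Heat-flux ratio q₀/q = 9.310/7.810.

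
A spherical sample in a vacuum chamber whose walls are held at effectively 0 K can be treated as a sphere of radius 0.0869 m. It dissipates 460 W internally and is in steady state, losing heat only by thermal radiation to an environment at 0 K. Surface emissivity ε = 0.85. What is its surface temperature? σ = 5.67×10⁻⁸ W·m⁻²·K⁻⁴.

Steady state: internal power = radiated power, P = εσA T⁴.
Radiating area A = 4πr² = 0.09490 m².
T⁴ = P/(εσA) = 460/(0.85·5.67×10⁻⁸·0.09490) = 1.006×10¹¹ K⁴.
T = (1.006×10¹¹)^(1/4).

T ≈ 563 K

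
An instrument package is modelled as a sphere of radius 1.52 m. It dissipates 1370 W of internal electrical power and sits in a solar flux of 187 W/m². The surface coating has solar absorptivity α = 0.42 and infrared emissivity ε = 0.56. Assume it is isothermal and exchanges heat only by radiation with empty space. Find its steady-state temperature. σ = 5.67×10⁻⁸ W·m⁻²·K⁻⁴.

T ≈ 214 K

At steady state, absorbed solar power + internal power = radiated power.
Absorbed: α·S·A_cross = 0.42·187·7.258 = 570.1 W (cross-section πr²).
Total input = 570.1 + 1370 = 1940 W.
Radiated: εσ·A_surf·T⁴ with A_surf = 4πr² = 29.03 m².
T⁴ = 1940/(0.56·5.67×10⁻⁸·29.03) = 2.105×10⁹ K⁴.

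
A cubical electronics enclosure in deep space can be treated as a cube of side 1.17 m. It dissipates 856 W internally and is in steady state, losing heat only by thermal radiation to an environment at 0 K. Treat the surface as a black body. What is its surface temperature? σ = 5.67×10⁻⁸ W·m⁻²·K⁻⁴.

T ≈ 207 K

Steady state: internal power = radiated power, P = εσA T⁴.
Radiating area A = 6L² = 8.213 m².
T⁴ = P/(εσA) = 856/(1.0·5.67×10⁻⁸·8.213) = 1.838×10⁹ K⁴.
T = (1.838×10⁹)^(1/4).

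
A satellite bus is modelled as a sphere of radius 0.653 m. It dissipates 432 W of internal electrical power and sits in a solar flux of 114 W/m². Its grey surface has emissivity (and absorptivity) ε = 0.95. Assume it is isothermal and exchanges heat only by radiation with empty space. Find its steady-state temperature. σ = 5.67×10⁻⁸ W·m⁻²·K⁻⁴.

At steady state, absorbed solar power + internal power = radiated power.
Absorbed: α·S·A_cross = 0.95·114·1.340 = 145.1 W (cross-section πr²).
Total input = 145.1 + 432 = 577.1 W.
Radiated: εσ·A_surf·T⁴ with A_surf = 4πr² = 5.358 m².
T⁴ = 577.1/(0.95·5.67×10⁻⁸·5.358) = 1.999×10⁹ K⁴.

T ≈ 211 K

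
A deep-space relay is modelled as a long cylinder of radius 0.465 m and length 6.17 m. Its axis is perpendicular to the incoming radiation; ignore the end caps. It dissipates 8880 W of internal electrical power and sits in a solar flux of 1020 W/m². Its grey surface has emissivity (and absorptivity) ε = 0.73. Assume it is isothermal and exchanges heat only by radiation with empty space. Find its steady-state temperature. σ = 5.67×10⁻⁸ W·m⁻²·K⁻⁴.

T ≈ 364 K

At steady state, absorbed solar power + internal power = radiated power.
Absorbed: α·S·A_cross = 0.73·1020·5.738 = 4273 W (cross-section 2rL).
Total input = 4273 + 8880 = 13150 W.
Radiated: εσ·A_surf·T⁴ with A_surf = 2πrL = 18.03 m².
T⁴ = 13150/(0.73·5.67×10⁻⁸·18.03) = 1.763×10¹⁰ K⁴.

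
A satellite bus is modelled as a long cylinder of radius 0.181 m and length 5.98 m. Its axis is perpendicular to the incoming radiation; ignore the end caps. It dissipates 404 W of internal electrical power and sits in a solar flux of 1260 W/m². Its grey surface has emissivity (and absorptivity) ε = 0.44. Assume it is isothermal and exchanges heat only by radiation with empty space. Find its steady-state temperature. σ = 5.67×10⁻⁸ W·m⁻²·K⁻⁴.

At steady state, absorbed solar power + internal power = radiated power.
Absorbed: α·S·A_cross = 0.44·1260·2.165 = 1200 W (cross-section 2rL).
Total input = 1200 + 404 = 1604 W.
Radiated: εσ·A_surf·T⁴ with A_surf = 2πrL = 6.801 m².
T⁴ = 1604/(0.44·5.67×10⁻⁸·6.801) = 9.455×10⁹ K⁴.

T ≈ 312 K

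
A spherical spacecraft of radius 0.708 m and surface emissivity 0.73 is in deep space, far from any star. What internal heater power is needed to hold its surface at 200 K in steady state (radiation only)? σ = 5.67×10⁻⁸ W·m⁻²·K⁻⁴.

P = εσ·4πr²·T⁴.
4πr² = 6.299 m²; T⁴ = 1.600×10⁹ K⁴.
P = 0.73·5.67×10⁻⁸·6.299·1.600×10⁹.

P ≈ 417 W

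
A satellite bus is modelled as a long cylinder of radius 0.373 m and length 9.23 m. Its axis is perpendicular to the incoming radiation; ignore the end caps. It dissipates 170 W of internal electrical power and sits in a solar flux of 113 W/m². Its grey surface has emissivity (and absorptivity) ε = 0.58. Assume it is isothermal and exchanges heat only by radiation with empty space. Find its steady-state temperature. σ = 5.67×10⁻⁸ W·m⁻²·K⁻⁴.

T ≈ 172 K

At steady state, absorbed solar power + internal power = radiated power.
Absorbed: α·S·A_cross = 0.58·113·6.886 = 451.3 W (cross-section 2rL).
Total input = 451.3 + 170 = 621.3 W.
Radiated: εσ·A_surf·T⁴ with A_surf = 2πrL = 21.63 m².
T⁴ = 621.3/(0.58·5.67×10⁻⁸·21.63) = 8.733×10⁸ K⁴.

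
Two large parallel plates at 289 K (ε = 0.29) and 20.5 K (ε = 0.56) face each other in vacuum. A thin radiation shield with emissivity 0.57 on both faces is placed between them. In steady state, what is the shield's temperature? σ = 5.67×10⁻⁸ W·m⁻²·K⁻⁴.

In steady state the net flux on the hot side equals that on the cold side.
σ(T₁⁴−T_s⁴)/D₁ = σ(T_s⁴−T₂⁴)/D₂, with D₁ = 1/ε₁+1/ε_s−1 = 4.203, D₂ = 1/ε_s+1/ε₂−1 = 2.540.
Solve for T_s⁴: T_s⁴ = (D₂·T₁⁴ + D₁·T₂⁴)/(D₁+D₂) = 2.628×10⁹ K⁴.

T_s ≈ 226 K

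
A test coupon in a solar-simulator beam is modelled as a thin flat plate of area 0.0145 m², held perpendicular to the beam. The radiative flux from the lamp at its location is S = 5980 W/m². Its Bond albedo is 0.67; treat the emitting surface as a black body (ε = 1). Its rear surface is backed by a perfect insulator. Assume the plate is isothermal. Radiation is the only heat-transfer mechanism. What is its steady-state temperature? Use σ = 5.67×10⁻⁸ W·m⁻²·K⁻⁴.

T ≈ 432 K

At equilibrium, absorbed power = emitted power.
Absorbing cross-section = A = 0.01450 m²; emitting surface = A = 0.01450 m² (ratio 1).
(1−a)S·A_cross = εσ·A_surf·T⁴  ⇒  T⁴ = (1−a)S/(1σ).
T⁴ = 0.330·5980/(1·5.67×10⁻⁸) = 3.480×10¹⁰ K⁴.
T = (3.480×10¹⁰)^(1/4).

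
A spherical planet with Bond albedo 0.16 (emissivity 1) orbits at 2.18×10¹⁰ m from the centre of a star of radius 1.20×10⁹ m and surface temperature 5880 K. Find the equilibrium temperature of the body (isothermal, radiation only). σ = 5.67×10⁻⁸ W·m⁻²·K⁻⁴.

The star's surface emits σT_*⁴; at distance d the flux is S = σT_*⁴(R_*/d)².
S = 5.67×10⁻⁸·(5880)⁴·(1.20×10⁹/2.18×10¹⁰)² = 2.054×10⁵ W/m².
For an isothermal sphere T⁴ = (1−a)S/(4σ) = 7.606×10¹¹ K⁴.

T ≈ 934 K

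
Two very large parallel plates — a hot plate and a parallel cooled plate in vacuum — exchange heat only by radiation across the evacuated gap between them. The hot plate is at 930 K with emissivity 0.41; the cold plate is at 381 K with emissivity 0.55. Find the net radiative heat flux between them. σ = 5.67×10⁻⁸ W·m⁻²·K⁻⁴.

q ≈ 12700 W/m²

For two infinite grey parallel plates, q = σ(T₁⁴ − T₂⁴)/(1/ε₁ + 1/ε₂ − 1).
T₁⁴ − T₂⁴ = 7.481×10¹¹ − 2.107×10¹⁰ = 7.270×10¹¹ K⁴.
1/ε₁ + 1/ε₂ − 1 = 2.439 + 1.818 − 1 = 3.257.
q = 5.67×10⁻⁸ × 7.270×10¹¹ / 3.257.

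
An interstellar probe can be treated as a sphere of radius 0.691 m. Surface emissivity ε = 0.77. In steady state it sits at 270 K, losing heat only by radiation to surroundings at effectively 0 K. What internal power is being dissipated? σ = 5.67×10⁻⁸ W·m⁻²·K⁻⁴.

P ≈ 1390 W

Steady state: P = εσA T⁴.
A = 4πr² = 6.000 m²; T⁴ = (270)⁴ = 5.314×10⁹ K⁴.
P = 0.77 × 5.67×10⁻⁸ × 6.000 × 5.314×10⁹.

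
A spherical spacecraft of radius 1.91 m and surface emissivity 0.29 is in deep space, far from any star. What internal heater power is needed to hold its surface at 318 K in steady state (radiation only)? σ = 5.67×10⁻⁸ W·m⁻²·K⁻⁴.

P ≈ 7710 W

P = εσ·4πr²·T⁴.
4πr² = 45.84 m²; T⁴ = 1.023×10¹⁰ K⁴.
P = 0.29·5.67×10⁻⁸·45.84·1.023×10¹⁰.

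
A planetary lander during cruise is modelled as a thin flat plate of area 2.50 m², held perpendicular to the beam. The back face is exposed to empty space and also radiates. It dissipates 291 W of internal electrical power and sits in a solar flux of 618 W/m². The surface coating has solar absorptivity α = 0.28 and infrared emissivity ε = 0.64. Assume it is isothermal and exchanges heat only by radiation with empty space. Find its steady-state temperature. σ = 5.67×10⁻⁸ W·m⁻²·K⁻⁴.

T ≈ 251 K

At steady state, absorbed solar power + internal power = radiated power.
Absorbed: α·S·A_cross = 0.28·618·2.500 = 432.6 W (cross-section A).
Total input = 432.6 + 291 = 723.6 W.
Radiated: εσ·A_surf·T⁴ with A_surf = 2A = 5.000 m².
T⁴ = 723.6/(0.64·5.67×10⁻⁸·5.000) = 3.988×10⁹ K⁴.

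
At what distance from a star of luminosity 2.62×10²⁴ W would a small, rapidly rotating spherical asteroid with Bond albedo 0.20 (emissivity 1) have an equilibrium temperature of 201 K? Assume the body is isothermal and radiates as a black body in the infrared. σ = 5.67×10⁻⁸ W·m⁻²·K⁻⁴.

For an isothermal black-emitting sphere, (1−a)S·πr² = σ·4πr²·T⁴ ⇒ S = 4σT⁴/(1−a).
S = 4·5.67×10⁻⁸·(201)⁴/0.800 = 462.7 W/m².
Flux falls as S = L/(4πd²), so d = √(L/(4πS)) = √(2.62×10²⁴/(4π·462.7)).

d ≈ 2.12×10¹⁰ m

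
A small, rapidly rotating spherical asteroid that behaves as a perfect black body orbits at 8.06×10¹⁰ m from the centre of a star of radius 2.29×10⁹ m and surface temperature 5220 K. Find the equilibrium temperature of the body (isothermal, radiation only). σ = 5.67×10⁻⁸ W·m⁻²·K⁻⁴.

The star's surface emits σT_*⁴; at distance d the flux is S = σT_*⁴(R_*/d)².
S = 5.67×10⁻⁸·(5220)⁴·(2.29×10⁹/8.06×10¹⁰)² = 33980 W/m².
For an isothermal sphere T⁴ = (1−a)S/(4σ) = 1.498×10¹¹ K⁴.

T ≈ 622 K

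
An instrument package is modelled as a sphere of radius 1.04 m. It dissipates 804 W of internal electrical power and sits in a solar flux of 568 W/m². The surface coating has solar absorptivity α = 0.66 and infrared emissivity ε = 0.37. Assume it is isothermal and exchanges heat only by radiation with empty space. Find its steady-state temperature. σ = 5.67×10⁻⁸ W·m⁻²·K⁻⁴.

At steady state, absorbed solar power + internal power = radiated power.
Absorbed: α·S·A_cross = 0.66·568·3.398 = 1274 W (cross-section πr²).
Total input = 1274 + 804 = 2078 W.
Radiated: εσ·A_surf·T⁴ with A_surf = 4πr² = 13.59 m².
T⁴ = 2078/(0.37·5.67×10⁻⁸·13.59) = 7.287×10⁹ K⁴.

T ≈ 292 K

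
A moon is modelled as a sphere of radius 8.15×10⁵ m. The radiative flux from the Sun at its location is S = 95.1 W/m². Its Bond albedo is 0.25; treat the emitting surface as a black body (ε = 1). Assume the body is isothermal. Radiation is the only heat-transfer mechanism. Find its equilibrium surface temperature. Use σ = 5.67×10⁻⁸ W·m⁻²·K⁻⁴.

At equilibrium, absorbed power = emitted power.
Absorbing cross-section = πr² = 2.087×10¹² m²; emitting surface = 4πr² = 8.347×10¹² m² (ratio 4).
(1−a)S·A_cross = εσ·A_surf·T⁴  ⇒  T⁴ = (1−a)S/(4σ).
T⁴ = 0.750·95.1/(4·5.67×10⁻⁸) = 3.145×10⁸ K⁴.
T = (3.145×10⁸)^(1/4).

T ≈ 133 K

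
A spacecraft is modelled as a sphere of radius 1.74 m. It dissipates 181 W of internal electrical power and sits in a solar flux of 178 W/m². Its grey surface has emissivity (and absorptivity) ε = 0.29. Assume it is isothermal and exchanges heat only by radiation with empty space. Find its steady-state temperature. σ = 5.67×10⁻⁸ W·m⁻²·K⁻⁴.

At steady state, absorbed solar power + internal power = radiated power.
Absorbed: α·S·A_cross = 0.29·178·9.511 = 491.0 W (cross-section πr²).
Total input = 491.0 + 181 = 672.0 W.
Radiated: εσ·A_surf·T⁴ with A_surf = 4πr² = 38.05 m².
T⁴ = 672.0/(0.29·5.67×10⁻⁸·38.05) = 1.074×10⁹ K⁴.

T ≈ 181 K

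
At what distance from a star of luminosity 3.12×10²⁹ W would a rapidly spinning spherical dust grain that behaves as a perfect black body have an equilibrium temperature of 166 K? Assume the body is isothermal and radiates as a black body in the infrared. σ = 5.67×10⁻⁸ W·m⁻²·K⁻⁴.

d ≈ 1.20×10¹³ m

For an isothermal black-emitting sphere, (1−a)S·πr² = σ·4πr²·T⁴ ⇒ S = 4σT⁴/(1−a).
S = 4·5.67×10⁻⁸·(166)⁴/1.00 = 172.2 W/m².
Flux falls as S = L/(4πd²), so d = √(L/(4πS)) = √(3.12×10²⁹/(4π·172.2)).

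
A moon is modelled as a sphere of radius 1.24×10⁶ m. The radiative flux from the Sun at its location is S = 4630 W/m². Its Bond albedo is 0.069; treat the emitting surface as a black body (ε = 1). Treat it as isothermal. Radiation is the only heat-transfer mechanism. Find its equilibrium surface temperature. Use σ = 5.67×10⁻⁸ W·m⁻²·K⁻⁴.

T ≈ 371 K

At equilibrium, absorbed power = emitted power.
Absorbing cross-section = πr² = 4.831×10¹² m²; emitting surface = 4πr² = 1.932×10¹³ m² (ratio 4).
(1−a)S·A_cross = εσ·A_surf·T⁴  ⇒  T⁴ = (1−a)S/(4σ).
T⁴ = 0.931·4630/(4·5.67×10⁻⁸) = 1.901×10¹⁰ K⁴.
T = (1.901×10¹⁰)^(1/4).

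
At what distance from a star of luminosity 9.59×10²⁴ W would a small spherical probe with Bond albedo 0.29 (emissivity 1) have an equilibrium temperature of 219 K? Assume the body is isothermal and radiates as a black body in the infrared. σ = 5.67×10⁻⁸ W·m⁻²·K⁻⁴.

For an isothermal black-emitting sphere, (1−a)S·πr² = σ·4πr²·T⁴ ⇒ S = 4σT⁴/(1−a).
S = 4·5.67×10⁻⁸·(219)⁴/0.710 = 734.8 W/m².
Flux falls as S = L/(4πd²), so d = √(L/(4πS)) = √(9.59×10²⁴/(4π·734.8)).

d ≈ 3.22×10¹⁰ m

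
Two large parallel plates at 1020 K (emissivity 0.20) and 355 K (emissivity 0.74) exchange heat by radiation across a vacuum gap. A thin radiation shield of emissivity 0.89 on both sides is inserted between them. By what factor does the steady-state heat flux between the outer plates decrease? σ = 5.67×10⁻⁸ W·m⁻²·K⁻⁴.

Without shield: q₀ = σΔ(T⁴)/(1/ε₁+1/ε₂−1) with denominator 5.351.
With shield the two gaps are in series; the resistances add: (1/ε₁+1/ε_s−1)+(1/ε_s+1/ε₂−1) = 5.124+1.475 = 6.599.
Heat-flux ratio q₀/q = 6.599/5.351.

factor ≈ 1.23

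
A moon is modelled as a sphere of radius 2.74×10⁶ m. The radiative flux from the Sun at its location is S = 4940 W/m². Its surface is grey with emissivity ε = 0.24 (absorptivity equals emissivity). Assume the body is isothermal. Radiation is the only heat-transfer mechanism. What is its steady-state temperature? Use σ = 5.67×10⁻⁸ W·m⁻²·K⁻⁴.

At equilibrium, absorbed power = emitted power.
Absorbing cross-section = πr² = 2.359×10¹³ m²; emitting surface = 4πr² = 9.434×10¹³ m² (ratio 4).
εS·A_cross = εσ·A_surf·T⁴  ⇒  T⁴ = S/(4σ)   (ε cancels).
T⁴ = 4940/(4·5.67×10⁻⁸) = 2.178×10¹⁰ K⁴.
T = (2.178×10¹⁰)^(1/4).

T ≈ 384 K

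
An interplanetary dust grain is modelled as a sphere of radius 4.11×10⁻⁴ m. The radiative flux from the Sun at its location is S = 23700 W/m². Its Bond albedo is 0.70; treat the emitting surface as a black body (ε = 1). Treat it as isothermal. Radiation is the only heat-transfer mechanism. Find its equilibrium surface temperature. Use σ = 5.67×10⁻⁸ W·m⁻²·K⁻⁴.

At equilibrium, absorbed power = emitted power.
Absorbing cross-section = πr² = 5.307×10⁻⁷ m²; emitting surface = 4πr² = 2.123×10⁻⁶ m² (ratio 4).
(1−a)S·A_cross = εσ·A_surf·T⁴  ⇒  T⁴ = (1−a)S/(4σ).
T⁴ = 0.300·23700/(4·5.67×10⁻⁸) = 3.135×10¹⁰ K⁴.
T = (3.135×10¹⁰)^(1/4).

T ≈ 421 K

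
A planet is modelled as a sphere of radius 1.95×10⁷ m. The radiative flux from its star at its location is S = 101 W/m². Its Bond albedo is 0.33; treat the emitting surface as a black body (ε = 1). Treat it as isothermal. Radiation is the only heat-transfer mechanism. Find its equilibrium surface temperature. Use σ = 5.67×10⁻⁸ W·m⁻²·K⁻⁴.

T ≈ 131 K

At equilibrium, absorbed power = emitted power.
Absorbing cross-section = πr² = 1.195×10¹⁵ m²; emitting surface = 4πr² = 4.778×10¹⁵ m² (ratio 4).
(1−a)S·A_cross = εσ·A_surf·T⁴  ⇒  T⁴ = (1−a)S/(4σ).
T⁴ = 0.670·101/(4·5.67×10⁻⁸) = 2.984×10⁸ K⁴.
T = (2.984×10⁸)^(1/4).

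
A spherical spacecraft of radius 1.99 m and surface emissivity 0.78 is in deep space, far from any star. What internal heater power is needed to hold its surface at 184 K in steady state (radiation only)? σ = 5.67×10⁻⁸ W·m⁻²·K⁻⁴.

P ≈ 2520 W

P = εσ·4πr²·T⁴.
4πr² = 49.76 m²; T⁴ = 1.146×10⁹ K⁴.
P = 0.78·5.67×10⁻⁸·49.76·1.146×10⁹.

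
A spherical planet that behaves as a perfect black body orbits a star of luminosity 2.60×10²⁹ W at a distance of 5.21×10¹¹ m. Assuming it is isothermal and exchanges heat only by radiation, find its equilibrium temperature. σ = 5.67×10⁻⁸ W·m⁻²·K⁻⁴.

First find the stellar flux at distance d: S = L/(4πd²) = 2.60×10²⁹/(4π·(5.21×10¹¹)²) = 76220 W/m².
For an isothermal sphere, absorbed (1−a)S·πr² = emitted σ·4πr²·T⁴, so T⁴ = (1−a)S/(4σ).
T⁴ = 1.00·76220/(4·5.67×10⁻⁸) = 3.361×10¹¹ K⁴.

T ≈ 761 K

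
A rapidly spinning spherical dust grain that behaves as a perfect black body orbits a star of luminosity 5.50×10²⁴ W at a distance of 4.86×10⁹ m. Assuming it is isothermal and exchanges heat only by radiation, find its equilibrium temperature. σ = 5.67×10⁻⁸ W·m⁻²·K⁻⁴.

First find the stellar flux at distance d: S = L/(4πd²) = 5.50×10²⁴/(4π·(4.86×10⁹)²) = 18530 W/m².
For an isothermal sphere, absorbed (1−a)S·πr² = emitted σ·4πr²·T⁴, so T⁴ = (1−a)S/(4σ).
T⁴ = 1.00·18530/(4·5.67×10⁻⁸) = 8.170×10¹⁰ K⁴.

T ≈ 535 K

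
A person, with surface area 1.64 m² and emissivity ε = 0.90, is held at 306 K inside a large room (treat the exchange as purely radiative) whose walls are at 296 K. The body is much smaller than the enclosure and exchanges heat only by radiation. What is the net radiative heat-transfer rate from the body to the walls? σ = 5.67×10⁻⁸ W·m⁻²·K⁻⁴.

P_net ≈ 91.3 W

For a small grey body in a large enclosure: P_net = εσA(T_body⁴ − T_wall⁴).
A = 1.64 m²; T_body⁴ − T_wall⁴ = 8.768×10⁹ − 7.677×10⁹ = 1.091×10⁹ K⁴.
|P_net| = 0.90·5.67×10⁻⁸·1.640·1.091×10⁹.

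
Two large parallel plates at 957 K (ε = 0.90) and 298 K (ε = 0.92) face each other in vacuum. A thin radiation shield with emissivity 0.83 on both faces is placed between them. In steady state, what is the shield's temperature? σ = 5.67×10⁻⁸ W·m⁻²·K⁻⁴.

T_s ≈ 805 K

In steady state the net flux on the hot side equals that on the cold side.
σ(T₁⁴−T_s⁴)/D₁ = σ(T_s⁴−T₂⁴)/D₂, with D₁ = 1/ε₁+1/ε_s−1 = 1.316, D₂ = 1/ε_s+1/ε₂−1 = 1.292.
Solve for T_s⁴: T_s⁴ = (D₂·T₁⁴ + D₁·T₂⁴)/(D₁+D₂) = 4.195×10¹¹ K⁴.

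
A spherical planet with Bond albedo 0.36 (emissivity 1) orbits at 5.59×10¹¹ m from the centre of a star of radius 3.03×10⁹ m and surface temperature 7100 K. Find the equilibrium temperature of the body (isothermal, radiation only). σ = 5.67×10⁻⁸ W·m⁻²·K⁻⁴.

The star's surface emits σT_*⁴; at distance d the flux is S = σT_*⁴(R_*/d)².
S = 5.67×10⁻⁸·(7100)⁴·(3.03×10⁹/5.59×10¹¹)² = 4233 W/m².
For an isothermal sphere T⁴ = (1−a)S/(4σ) = 1.195×10¹⁰ K⁴.

T ≈ 331 K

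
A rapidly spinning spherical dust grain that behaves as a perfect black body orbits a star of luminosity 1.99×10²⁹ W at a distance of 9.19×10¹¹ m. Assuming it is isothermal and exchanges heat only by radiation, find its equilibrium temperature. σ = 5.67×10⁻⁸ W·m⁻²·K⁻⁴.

First find the stellar flux at distance d: S = L/(4πd²) = 1.99×10²⁹/(4π·(9.19×10¹¹)²) = 18750 W/m².
For an isothermal sphere, absorbed (1−a)S·πr² = emitted σ·4πr²·T⁴, so T⁴ = (1−a)S/(4σ).
T⁴ = 1.00·18750/(4·5.67×10⁻⁸) = 8.267×10¹⁰ K⁴.

T ≈ 536 K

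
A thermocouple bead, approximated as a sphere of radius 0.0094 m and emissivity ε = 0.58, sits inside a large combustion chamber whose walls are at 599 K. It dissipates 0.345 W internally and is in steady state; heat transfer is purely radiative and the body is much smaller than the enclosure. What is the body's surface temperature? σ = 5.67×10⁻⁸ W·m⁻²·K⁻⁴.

For a small grey body in a large enclosure, net radiated power = εσA(T⁴ − T_w⁴).
Steady state: P = εσA(T⁴ − T_w⁴) with A = 4πr² = 0.001110 m².
T⁴ = P/(εσA) + T_w⁴ = 0.345/(0.58·5.67×10⁻⁸·0.001110) + (599)⁴
    = 9.448×10⁹ + 1.287×10¹¹ = 1.382×10¹¹ K⁴.

T ≈ 610 K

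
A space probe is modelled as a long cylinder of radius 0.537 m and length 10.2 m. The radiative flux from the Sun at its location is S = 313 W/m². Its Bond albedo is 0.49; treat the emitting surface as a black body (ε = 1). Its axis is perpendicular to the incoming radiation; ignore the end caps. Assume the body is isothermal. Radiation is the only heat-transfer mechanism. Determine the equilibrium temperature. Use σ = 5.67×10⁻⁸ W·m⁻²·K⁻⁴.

T ≈ 173 K

At equilibrium, absorbed power = emitted power.
Absorbing cross-section = 2rL = 10.95 m²; emitting surface = 2πrL = 34.42 m² (ratio π).
(1−a)S·A_cross = εσ·A_surf·T⁴  ⇒  T⁴ = (1−a)S/(πσ).
T⁴ = 0.510·313/(π·5.67×10⁻⁸) = 8.962×10⁸ K⁴.
T = (8.962×10⁸)^(1/4).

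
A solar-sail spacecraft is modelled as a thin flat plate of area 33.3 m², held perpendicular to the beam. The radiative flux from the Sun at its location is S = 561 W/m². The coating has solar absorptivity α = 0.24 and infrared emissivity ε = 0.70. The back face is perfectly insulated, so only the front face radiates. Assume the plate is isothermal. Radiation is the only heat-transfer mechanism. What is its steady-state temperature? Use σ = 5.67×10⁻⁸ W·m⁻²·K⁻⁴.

T ≈ 241 K

At equilibrium, absorbed power = emitted power.
Absorbing cross-section = A = 33.30 m²; emitting surface = A = 33.30 m² (ratio 1).
αS·A_cross = εσ·A_surf·T⁴  ⇒  T⁴ = αS/(ε·1σ).
T⁴ = 0.240·561/(0.70·1·5.67×10⁻⁸) = 3.392×10⁹ K⁴.
T = (3.392×10⁹)^(1/4).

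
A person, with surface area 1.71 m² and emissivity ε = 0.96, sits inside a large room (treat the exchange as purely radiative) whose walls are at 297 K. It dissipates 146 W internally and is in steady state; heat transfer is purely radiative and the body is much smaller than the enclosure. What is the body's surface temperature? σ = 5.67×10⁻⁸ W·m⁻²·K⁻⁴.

T ≈ 311 K

For a small grey body in a large enclosure, net radiated power = εσA(T⁴ − T_w⁴).
Steady state: P = εσA(T⁴ − T_w⁴) with A = 1.71 m².
T⁴ = P/(εσA) + T_w⁴ = 146/(0.96·5.67×10⁻⁸·1.710) + (297)⁴
    = 1.569×10⁹ + 7.781×10⁹ = 9.349×10⁹ K⁴.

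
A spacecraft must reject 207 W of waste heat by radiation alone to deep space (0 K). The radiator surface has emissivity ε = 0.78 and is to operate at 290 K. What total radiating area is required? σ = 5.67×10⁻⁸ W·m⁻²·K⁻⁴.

P = εσA T⁴ ⇒ A = P/(εσT⁴).
T⁴ = 7.073×10⁹ K⁴.
A = 207/(0.78 × 5.67×10⁻⁸ × 7.073×10⁹).

A ≈ 0.662 m²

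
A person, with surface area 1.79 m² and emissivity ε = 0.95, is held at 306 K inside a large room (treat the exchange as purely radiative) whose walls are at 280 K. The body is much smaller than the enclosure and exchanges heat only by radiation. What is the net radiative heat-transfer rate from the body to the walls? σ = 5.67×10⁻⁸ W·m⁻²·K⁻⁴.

P_net ≈ 253 W

For a small grey body in a large enclosure: P_net = εσA(T_body⁴ − T_wall⁴).
A = 1.79 m²; T_body⁴ − T_wall⁴ = 8.768×10⁹ − 6.147×10⁹ = 2.621×10⁹ K⁴.
|P_net| = 0.95·5.67×10⁻⁸·1.790·2.621×10⁹.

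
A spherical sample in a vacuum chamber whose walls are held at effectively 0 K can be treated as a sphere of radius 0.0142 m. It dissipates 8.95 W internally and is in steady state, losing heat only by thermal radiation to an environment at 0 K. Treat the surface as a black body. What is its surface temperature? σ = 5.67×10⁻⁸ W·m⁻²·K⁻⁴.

Steady state: internal power = radiated power, P = εσA T⁴.
Radiating area A = 4πr² = 0.002534 m².
T⁴ = P/(εσA) = 8.95/(1.0·5.67×10⁻⁸·0.002534) = 6.230×10¹⁰ K⁴.
T = (6.230×10¹⁰)^(1/4).

T ≈ 500 K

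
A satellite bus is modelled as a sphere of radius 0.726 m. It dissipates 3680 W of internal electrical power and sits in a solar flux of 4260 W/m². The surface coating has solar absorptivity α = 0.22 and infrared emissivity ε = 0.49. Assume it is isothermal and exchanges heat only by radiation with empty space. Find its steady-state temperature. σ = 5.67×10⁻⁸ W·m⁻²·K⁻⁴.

T ≈ 411 K

At steady state, absorbed solar power + internal power = radiated power.
Absorbed: α·S·A_cross = 0.22·4260·1.656 = 1552 W (cross-section πr²).
Total input = 1552 + 3680 = 5232 W.
Radiated: εσ·A_surf·T⁴ with A_surf = 4πr² = 6.623 m².
T⁴ = 5232/(0.49·5.67×10⁻⁸·6.623) = 2.843×10¹⁰ K⁴.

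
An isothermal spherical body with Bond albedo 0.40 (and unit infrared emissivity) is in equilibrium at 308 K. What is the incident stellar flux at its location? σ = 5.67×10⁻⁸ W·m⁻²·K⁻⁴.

(1−a)S·πr² = σ·4πr²·T⁴ ⇒ S = 4σT⁴/(1−a).
S = 4·5.67×10⁻⁸·8.999×10⁹/0.600.

S ≈ 3400 W/m²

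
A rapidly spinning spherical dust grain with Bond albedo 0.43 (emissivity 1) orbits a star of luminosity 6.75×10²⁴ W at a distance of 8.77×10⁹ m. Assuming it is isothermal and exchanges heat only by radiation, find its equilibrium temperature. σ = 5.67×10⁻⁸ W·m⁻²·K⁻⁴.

First find the stellar flux at distance d: S = L/(4πd²) = 6.75×10²⁴/(4π·(8.77×10⁹)²) = 6984 W/m².
For an isothermal sphere, absorbed (1−a)S·πr² = emitted σ·4πr²·T⁴, so T⁴ = (1−a)S/(4σ).
T⁴ = 0.570·6984/(4·5.67×10⁻⁸) = 1.755×10¹⁰ K⁴.

T ≈ 364 K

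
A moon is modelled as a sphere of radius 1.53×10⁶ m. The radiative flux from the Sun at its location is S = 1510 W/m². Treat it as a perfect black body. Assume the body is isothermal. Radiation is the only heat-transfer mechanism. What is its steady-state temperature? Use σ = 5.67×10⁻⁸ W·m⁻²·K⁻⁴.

At equilibrium, absorbed power = emitted power.
Absorbing cross-section = πr² = 7.354×10¹² m²; emitting surface = 4πr² = 2.942×10¹³ m² (ratio 4).
S·A_cross = εσ·A_surf·T⁴  ⇒  T⁴ = S/(4σ).
T⁴ = 1.00·1510/(4·5.67×10⁻⁸) = 6.658×10⁹ K⁴.
T = (6.658×10⁹)^(1/4).

T ≈ 286 K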